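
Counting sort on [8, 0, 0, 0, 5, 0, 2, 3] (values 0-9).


Input: [8, 0, 0, 0, 5, 0, 2, 3]
Counts: [4, 0, 1, 1, 0, 1, 0, 0, 1, 0]

Sorted: [0, 0, 0, 0, 2, 3, 5, 8]


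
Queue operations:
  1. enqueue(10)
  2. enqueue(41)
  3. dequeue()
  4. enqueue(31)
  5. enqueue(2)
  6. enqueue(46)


enqueue(10) -> [10]
enqueue(41) -> [10, 41]
dequeue()->10, [41]
enqueue(31) -> [41, 31]
enqueue(2) -> [41, 31, 2]
enqueue(46) -> [41, 31, 2, 46]

Final queue: [41, 31, 2, 46]


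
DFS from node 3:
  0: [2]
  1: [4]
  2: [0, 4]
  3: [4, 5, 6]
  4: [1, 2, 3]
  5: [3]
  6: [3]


Visit 3, push [6, 5, 4]
Visit 4, push [2, 1]
Visit 1, push []
Visit 2, push [0]
Visit 0, push []
Visit 5, push []
Visit 6, push []

DFS order: [3, 4, 1, 2, 0, 5, 6]


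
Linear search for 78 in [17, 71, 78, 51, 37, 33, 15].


i=0: 17!=78
i=1: 71!=78
i=2: 78==78 found!

Found at 2, 3 comps


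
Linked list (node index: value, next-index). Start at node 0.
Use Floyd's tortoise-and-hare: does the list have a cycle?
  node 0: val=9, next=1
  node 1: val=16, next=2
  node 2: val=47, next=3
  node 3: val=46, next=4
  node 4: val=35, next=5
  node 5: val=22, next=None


Floyd's tortoise (slow, +1) and hare (fast, +2):
  init: slow=0, fast=0
  step 1: slow=1, fast=2
  step 2: slow=2, fast=4
  step 3: fast 4->5->None, no cycle

Cycle: no


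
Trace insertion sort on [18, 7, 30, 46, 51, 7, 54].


Initial: [18, 7, 30, 46, 51, 7, 54]
Insert 7: [7, 18, 30, 46, 51, 7, 54]
Insert 30: [7, 18, 30, 46, 51, 7, 54]
Insert 46: [7, 18, 30, 46, 51, 7, 54]
Insert 51: [7, 18, 30, 46, 51, 7, 54]
Insert 7: [7, 7, 18, 30, 46, 51, 54]
Insert 54: [7, 7, 18, 30, 46, 51, 54]

Sorted: [7, 7, 18, 30, 46, 51, 54]


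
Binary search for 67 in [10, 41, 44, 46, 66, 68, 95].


Step 1: lo=0, hi=6, mid=3, val=46
Step 2: lo=4, hi=6, mid=5, val=68
Step 3: lo=4, hi=4, mid=4, val=66

Not found


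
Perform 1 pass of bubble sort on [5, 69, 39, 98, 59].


Initial: [5, 69, 39, 98, 59]
Pass 1: [5, 39, 69, 59, 98] (2 swaps)

After 1 pass: [5, 39, 69, 59, 98]


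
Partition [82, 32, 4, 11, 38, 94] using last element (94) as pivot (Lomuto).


Pivot: 94
  82 <= 94: advance i (no swap)
  32 <= 94: advance i (no swap)
  4 <= 94: advance i (no swap)
  11 <= 94: advance i (no swap)
  38 <= 94: advance i (no swap)
Place pivot at 5: [82, 32, 4, 11, 38, 94]

Partitioned: [82, 32, 4, 11, 38, 94]


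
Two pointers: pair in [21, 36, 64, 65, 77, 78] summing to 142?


lo=0(21)+hi=5(78)=99
lo=1(36)+hi=5(78)=114
lo=2(64)+hi=5(78)=142

Yes: 64+78=142


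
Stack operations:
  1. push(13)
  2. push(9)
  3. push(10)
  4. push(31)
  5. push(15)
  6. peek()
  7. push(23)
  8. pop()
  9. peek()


push(13) -> [13]
push(9) -> [13, 9]
push(10) -> [13, 9, 10]
push(31) -> [13, 9, 10, 31]
push(15) -> [13, 9, 10, 31, 15]
peek()->15
push(23) -> [13, 9, 10, 31, 15, 23]
pop()->23, [13, 9, 10, 31, 15]
peek()->15

Final stack: [13, 9, 10, 31, 15]


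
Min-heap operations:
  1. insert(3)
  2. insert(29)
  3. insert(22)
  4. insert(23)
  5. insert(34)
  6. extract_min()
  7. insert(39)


insert(3) -> [3]
insert(29) -> [3, 29]
insert(22) -> [3, 29, 22]
insert(23) -> [3, 23, 22, 29]
insert(34) -> [3, 23, 22, 29, 34]
extract_min()->3, [22, 23, 34, 29]
insert(39) -> [22, 23, 34, 29, 39]

Final heap: [22, 23, 34, 29, 39]


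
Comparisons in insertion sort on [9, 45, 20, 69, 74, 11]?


Algorithm: insertion sort
Input: [9, 45, 20, 69, 74, 11]
Sorted: [9, 11, 20, 45, 69, 74]

10


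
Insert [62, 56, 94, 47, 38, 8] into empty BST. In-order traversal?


Insert 62: root
Insert 56: L from 62
Insert 94: R from 62
Insert 47: L from 62 -> L from 56
Insert 38: L from 62 -> L from 56 -> L from 47
Insert 8: L from 62 -> L from 56 -> L from 47 -> L from 38

In-order: [8, 38, 47, 56, 62, 94]


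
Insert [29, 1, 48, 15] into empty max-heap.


Insert 29: [29]
Insert 1: [29, 1]
Insert 48: [48, 1, 29]
Insert 15: [48, 15, 29, 1]

Final heap: [48, 15, 29, 1]


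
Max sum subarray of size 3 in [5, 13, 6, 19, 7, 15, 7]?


[0:3]: 24
[1:4]: 38
[2:5]: 32
[3:6]: 41
[4:7]: 29

Max: 41 at [3:6]


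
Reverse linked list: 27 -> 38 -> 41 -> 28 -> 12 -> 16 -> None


Step 1: curr=27, set curr.next=prev(None) | reversed so far: 27
Step 2: curr=38, set curr.next=prev(27) | reversed so far: 38 -> 27
Step 3: curr=41, set curr.next=prev(38) | reversed so far: 41 -> 38 -> 27
Step 4: curr=28, set curr.next=prev(41) | reversed so far: 28 -> 41 -> 38 -> 27
Step 5: curr=12, set curr.next=prev(28) | reversed so far: 12 -> 28 -> 41 -> 38 -> 27
Step 6: curr=16, set curr.next=prev(12) | reversed so far: 16 -> 12 -> 28 -> 41 -> 38 -> 27

16 -> 12 -> 28 -> 41 -> 38 -> 27 -> None


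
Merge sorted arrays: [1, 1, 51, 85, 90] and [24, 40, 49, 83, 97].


Take 1 from A
Take 1 from A
Take 24 from B
Take 40 from B
Take 49 from B
Take 51 from A
Take 83 from B
Take 85 from A
Take 90 from A

Merged: [1, 1, 24, 40, 49, 51, 83, 85, 90, 97]


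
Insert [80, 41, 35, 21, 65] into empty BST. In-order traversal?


Insert 80: root
Insert 41: L from 80
Insert 35: L from 80 -> L from 41
Insert 21: L from 80 -> L from 41 -> L from 35
Insert 65: L from 80 -> R from 41

In-order: [21, 35, 41, 65, 80]


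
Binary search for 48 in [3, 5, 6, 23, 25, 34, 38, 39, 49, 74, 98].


Step 1: lo=0, hi=10, mid=5, val=34
Step 2: lo=6, hi=10, mid=8, val=49
Step 3: lo=6, hi=7, mid=6, val=38
Step 4: lo=7, hi=7, mid=7, val=39

Not found


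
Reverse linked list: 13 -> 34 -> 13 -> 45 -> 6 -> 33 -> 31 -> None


Step 1: curr=13, set curr.next=prev(None) | reversed so far: 13
Step 2: curr=34, set curr.next=prev(13) | reversed so far: 34 -> 13
Step 3: curr=13, set curr.next=prev(34) | reversed so far: 13 -> 34 -> 13
Step 4: curr=45, set curr.next=prev(13) | reversed so far: 45 -> 13 -> 34 -> 13
Step 5: curr=6, set curr.next=prev(45) | reversed so far: 6 -> 45 -> 13 -> 34 -> 13
Step 6: curr=33, set curr.next=prev(6) | reversed so far: 33 -> 6 -> 45 -> 13 -> 34 -> 13
Step 7: curr=31, set curr.next=prev(33) | reversed so far: 31 -> 33 -> 6 -> 45 -> 13 -> 34 -> 13

31 -> 33 -> 6 -> 45 -> 13 -> 34 -> 13 -> None


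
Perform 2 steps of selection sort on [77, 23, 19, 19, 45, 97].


Initial: [77, 23, 19, 19, 45, 97]
Step 1: min=19 at 2
  Swap: [19, 23, 77, 19, 45, 97]
Step 2: min=19 at 3
  Swap: [19, 19, 77, 23, 45, 97]

After 2 steps: [19, 19, 77, 23, 45, 97]


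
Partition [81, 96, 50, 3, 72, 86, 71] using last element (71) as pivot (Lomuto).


Pivot: 71
  50 <= 71: swap -> [50, 96, 81, 3, 72, 86, 71]
  3 <= 71: swap -> [50, 3, 81, 96, 72, 86, 71]
Place pivot at 2: [50, 3, 71, 96, 72, 86, 81]

Partitioned: [50, 3, 71, 96, 72, 86, 81]


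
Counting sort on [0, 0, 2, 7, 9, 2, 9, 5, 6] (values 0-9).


Input: [0, 0, 2, 7, 9, 2, 9, 5, 6]
Counts: [2, 0, 2, 0, 0, 1, 1, 1, 0, 2]

Sorted: [0, 0, 2, 2, 5, 6, 7, 9, 9]


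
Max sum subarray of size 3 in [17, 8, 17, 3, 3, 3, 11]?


[0:3]: 42
[1:4]: 28
[2:5]: 23
[3:6]: 9
[4:7]: 17

Max: 42 at [0:3]


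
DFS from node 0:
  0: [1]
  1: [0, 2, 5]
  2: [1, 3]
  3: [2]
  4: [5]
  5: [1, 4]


Visit 0, push [1]
Visit 1, push [5, 2]
Visit 2, push [3]
Visit 3, push []
Visit 5, push [4]
Visit 4, push []

DFS order: [0, 1, 2, 3, 5, 4]


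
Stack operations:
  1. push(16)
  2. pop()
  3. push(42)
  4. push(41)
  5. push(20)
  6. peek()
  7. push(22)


push(16) -> [16]
pop()->16, []
push(42) -> [42]
push(41) -> [42, 41]
push(20) -> [42, 41, 20]
peek()->20
push(22) -> [42, 41, 20, 22]

Final stack: [42, 41, 20, 22]


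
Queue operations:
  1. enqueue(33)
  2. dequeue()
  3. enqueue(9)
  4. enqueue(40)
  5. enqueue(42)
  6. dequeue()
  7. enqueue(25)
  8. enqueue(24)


enqueue(33) -> [33]
dequeue()->33, []
enqueue(9) -> [9]
enqueue(40) -> [9, 40]
enqueue(42) -> [9, 40, 42]
dequeue()->9, [40, 42]
enqueue(25) -> [40, 42, 25]
enqueue(24) -> [40, 42, 25, 24]

Final queue: [40, 42, 25, 24]


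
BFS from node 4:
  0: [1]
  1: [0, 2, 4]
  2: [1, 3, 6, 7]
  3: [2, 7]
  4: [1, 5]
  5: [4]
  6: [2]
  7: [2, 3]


Visit 4, enqueue [1, 5]
Visit 1, enqueue [0, 2]
Visit 5, enqueue []
Visit 0, enqueue []
Visit 2, enqueue [3, 6, 7]
Visit 3, enqueue []
Visit 6, enqueue []
Visit 7, enqueue []

BFS order: [4, 1, 5, 0, 2, 3, 6, 7]


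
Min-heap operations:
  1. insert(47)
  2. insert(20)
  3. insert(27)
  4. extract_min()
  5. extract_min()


insert(47) -> [47]
insert(20) -> [20, 47]
insert(27) -> [20, 47, 27]
extract_min()->20, [27, 47]
extract_min()->27, [47]

Final heap: [47]


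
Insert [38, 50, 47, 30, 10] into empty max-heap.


Insert 38: [38]
Insert 50: [50, 38]
Insert 47: [50, 38, 47]
Insert 30: [50, 38, 47, 30]
Insert 10: [50, 38, 47, 30, 10]

Final heap: [50, 38, 47, 30, 10]


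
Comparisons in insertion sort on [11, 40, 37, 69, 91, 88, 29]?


Algorithm: insertion sort
Input: [11, 40, 37, 69, 91, 88, 29]
Sorted: [11, 29, 37, 40, 69, 88, 91]

13


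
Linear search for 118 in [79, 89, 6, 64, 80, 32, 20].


i=0: 79!=118
i=1: 89!=118
i=2: 6!=118
i=3: 64!=118
i=4: 80!=118
i=5: 32!=118
i=6: 20!=118

Not found, 7 comps


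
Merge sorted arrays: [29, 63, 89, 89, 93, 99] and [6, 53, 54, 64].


Take 6 from B
Take 29 from A
Take 53 from B
Take 54 from B
Take 63 from A
Take 64 from B

Merged: [6, 29, 53, 54, 63, 64, 89, 89, 93, 99]


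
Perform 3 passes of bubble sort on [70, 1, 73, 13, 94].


Initial: [70, 1, 73, 13, 94]
Pass 1: [1, 70, 13, 73, 94] (2 swaps)
Pass 2: [1, 13, 70, 73, 94] (1 swaps)
Pass 3: [1, 13, 70, 73, 94] (0 swaps)

After 3 passes: [1, 13, 70, 73, 94]


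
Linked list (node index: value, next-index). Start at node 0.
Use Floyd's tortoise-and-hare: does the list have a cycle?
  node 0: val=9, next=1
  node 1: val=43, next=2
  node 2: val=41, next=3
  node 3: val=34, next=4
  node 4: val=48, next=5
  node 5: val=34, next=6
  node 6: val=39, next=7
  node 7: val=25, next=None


Floyd's tortoise (slow, +1) and hare (fast, +2):
  init: slow=0, fast=0
  step 1: slow=1, fast=2
  step 2: slow=2, fast=4
  step 3: slow=3, fast=6
  step 4: fast 6->7->None, no cycle

Cycle: no


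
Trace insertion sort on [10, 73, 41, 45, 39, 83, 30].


Initial: [10, 73, 41, 45, 39, 83, 30]
Insert 73: [10, 73, 41, 45, 39, 83, 30]
Insert 41: [10, 41, 73, 45, 39, 83, 30]
Insert 45: [10, 41, 45, 73, 39, 83, 30]
Insert 39: [10, 39, 41, 45, 73, 83, 30]
Insert 83: [10, 39, 41, 45, 73, 83, 30]
Insert 30: [10, 30, 39, 41, 45, 73, 83]

Sorted: [10, 30, 39, 41, 45, 73, 83]


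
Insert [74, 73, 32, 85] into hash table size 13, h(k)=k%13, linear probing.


Insert 74: h=9 -> slot 9
Insert 73: h=8 -> slot 8
Insert 32: h=6 -> slot 6
Insert 85: h=7 -> slot 7

Table: [None, None, None, None, None, None, 32, 85, 73, 74, None, None, None]


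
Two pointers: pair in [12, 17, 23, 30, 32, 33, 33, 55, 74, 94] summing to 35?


lo=0(12)+hi=9(94)=106
lo=0(12)+hi=8(74)=86
lo=0(12)+hi=7(55)=67
lo=0(12)+hi=6(33)=45
lo=0(12)+hi=5(33)=45
lo=0(12)+hi=4(32)=44
lo=0(12)+hi=3(30)=42
lo=0(12)+hi=2(23)=35

Yes: 12+23=35


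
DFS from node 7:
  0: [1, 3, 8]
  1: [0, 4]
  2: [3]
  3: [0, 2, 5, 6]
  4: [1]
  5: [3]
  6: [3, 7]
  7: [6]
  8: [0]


Visit 7, push [6]
Visit 6, push [3]
Visit 3, push [5, 2, 0]
Visit 0, push [8, 1]
Visit 1, push [4]
Visit 4, push []
Visit 8, push []
Visit 2, push []
Visit 5, push []

DFS order: [7, 6, 3, 0, 1, 4, 8, 2, 5]


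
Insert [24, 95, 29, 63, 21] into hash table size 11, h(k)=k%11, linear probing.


Insert 24: h=2 -> slot 2
Insert 95: h=7 -> slot 7
Insert 29: h=7, 1 probes -> slot 8
Insert 63: h=8, 1 probes -> slot 9
Insert 21: h=10 -> slot 10

Table: [None, None, 24, None, None, None, None, 95, 29, 63, 21]


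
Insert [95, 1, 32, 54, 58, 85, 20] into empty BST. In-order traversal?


Insert 95: root
Insert 1: L from 95
Insert 32: L from 95 -> R from 1
Insert 54: L from 95 -> R from 1 -> R from 32
Insert 58: L from 95 -> R from 1 -> R from 32 -> R from 54
Insert 85: L from 95 -> R from 1 -> R from 32 -> R from 54 -> R from 58
Insert 20: L from 95 -> R from 1 -> L from 32

In-order: [1, 20, 32, 54, 58, 85, 95]


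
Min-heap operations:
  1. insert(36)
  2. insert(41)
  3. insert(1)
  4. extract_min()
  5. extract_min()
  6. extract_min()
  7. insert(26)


insert(36) -> [36]
insert(41) -> [36, 41]
insert(1) -> [1, 41, 36]
extract_min()->1, [36, 41]
extract_min()->36, [41]
extract_min()->41, []
insert(26) -> [26]

Final heap: [26]


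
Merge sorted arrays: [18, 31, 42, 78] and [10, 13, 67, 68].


Take 10 from B
Take 13 from B
Take 18 from A
Take 31 from A
Take 42 from A
Take 67 from B
Take 68 from B

Merged: [10, 13, 18, 31, 42, 67, 68, 78]


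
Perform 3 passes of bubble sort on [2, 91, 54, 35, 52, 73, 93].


Initial: [2, 91, 54, 35, 52, 73, 93]
Pass 1: [2, 54, 35, 52, 73, 91, 93] (4 swaps)
Pass 2: [2, 35, 52, 54, 73, 91, 93] (2 swaps)
Pass 3: [2, 35, 52, 54, 73, 91, 93] (0 swaps)

After 3 passes: [2, 35, 52, 54, 73, 91, 93]


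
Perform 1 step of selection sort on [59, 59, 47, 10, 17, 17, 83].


Initial: [59, 59, 47, 10, 17, 17, 83]
Step 1: min=10 at 3
  Swap: [10, 59, 47, 59, 17, 17, 83]

After 1 step: [10, 59, 47, 59, 17, 17, 83]


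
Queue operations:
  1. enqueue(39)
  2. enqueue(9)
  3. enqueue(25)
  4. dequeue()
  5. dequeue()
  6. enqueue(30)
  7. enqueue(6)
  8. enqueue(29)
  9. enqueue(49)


enqueue(39) -> [39]
enqueue(9) -> [39, 9]
enqueue(25) -> [39, 9, 25]
dequeue()->39, [9, 25]
dequeue()->9, [25]
enqueue(30) -> [25, 30]
enqueue(6) -> [25, 30, 6]
enqueue(29) -> [25, 30, 6, 29]
enqueue(49) -> [25, 30, 6, 29, 49]

Final queue: [25, 30, 6, 29, 49]


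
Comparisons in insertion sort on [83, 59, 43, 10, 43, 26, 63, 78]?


Algorithm: insertion sort
Input: [83, 59, 43, 10, 43, 26, 63, 78]
Sorted: [10, 26, 43, 43, 59, 63, 78, 83]

18


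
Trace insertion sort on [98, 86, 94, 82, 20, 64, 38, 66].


Initial: [98, 86, 94, 82, 20, 64, 38, 66]
Insert 86: [86, 98, 94, 82, 20, 64, 38, 66]
Insert 94: [86, 94, 98, 82, 20, 64, 38, 66]
Insert 82: [82, 86, 94, 98, 20, 64, 38, 66]
Insert 20: [20, 82, 86, 94, 98, 64, 38, 66]
Insert 64: [20, 64, 82, 86, 94, 98, 38, 66]
Insert 38: [20, 38, 64, 82, 86, 94, 98, 66]
Insert 66: [20, 38, 64, 66, 82, 86, 94, 98]

Sorted: [20, 38, 64, 66, 82, 86, 94, 98]


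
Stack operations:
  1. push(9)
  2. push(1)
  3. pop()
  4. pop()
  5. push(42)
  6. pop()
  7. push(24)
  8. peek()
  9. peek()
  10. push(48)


push(9) -> [9]
push(1) -> [9, 1]
pop()->1, [9]
pop()->9, []
push(42) -> [42]
pop()->42, []
push(24) -> [24]
peek()->24
peek()->24
push(48) -> [24, 48]

Final stack: [24, 48]


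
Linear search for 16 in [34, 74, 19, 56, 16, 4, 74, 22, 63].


i=0: 34!=16
i=1: 74!=16
i=2: 19!=16
i=3: 56!=16
i=4: 16==16 found!

Found at 4, 5 comps


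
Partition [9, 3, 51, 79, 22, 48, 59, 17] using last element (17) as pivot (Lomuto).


Pivot: 17
  9 <= 17: advance i (no swap)
  3 <= 17: advance i (no swap)
Place pivot at 2: [9, 3, 17, 79, 22, 48, 59, 51]

Partitioned: [9, 3, 17, 79, 22, 48, 59, 51]


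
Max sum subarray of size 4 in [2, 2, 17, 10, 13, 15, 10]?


[0:4]: 31
[1:5]: 42
[2:6]: 55
[3:7]: 48

Max: 55 at [2:6]


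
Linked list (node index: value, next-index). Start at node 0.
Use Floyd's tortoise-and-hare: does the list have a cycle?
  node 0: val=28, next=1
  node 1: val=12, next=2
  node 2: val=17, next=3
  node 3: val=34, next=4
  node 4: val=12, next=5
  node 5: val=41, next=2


Floyd's tortoise (slow, +1) and hare (fast, +2):
  init: slow=0, fast=0
  step 1: slow=1, fast=2
  step 2: slow=2, fast=4
  step 3: slow=3, fast=2
  step 4: slow=4, fast=4
  slow == fast at node 4: cycle detected

Cycle: yes


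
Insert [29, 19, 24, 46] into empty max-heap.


Insert 29: [29]
Insert 19: [29, 19]
Insert 24: [29, 19, 24]
Insert 46: [46, 29, 24, 19]

Final heap: [46, 29, 24, 19]


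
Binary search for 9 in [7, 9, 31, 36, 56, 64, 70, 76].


Step 1: lo=0, hi=7, mid=3, val=36
Step 2: lo=0, hi=2, mid=1, val=9

Found at index 1


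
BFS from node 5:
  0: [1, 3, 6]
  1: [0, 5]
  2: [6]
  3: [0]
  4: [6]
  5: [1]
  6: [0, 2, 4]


Visit 5, enqueue [1]
Visit 1, enqueue [0]
Visit 0, enqueue [3, 6]
Visit 3, enqueue []
Visit 6, enqueue [2, 4]
Visit 2, enqueue []
Visit 4, enqueue []

BFS order: [5, 1, 0, 3, 6, 2, 4]


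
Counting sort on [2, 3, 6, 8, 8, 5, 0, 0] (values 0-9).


Input: [2, 3, 6, 8, 8, 5, 0, 0]
Counts: [2, 0, 1, 1, 0, 1, 1, 0, 2, 0]

Sorted: [0, 0, 2, 3, 5, 6, 8, 8]


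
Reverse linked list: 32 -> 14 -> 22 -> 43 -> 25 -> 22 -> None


Step 1: curr=32, set curr.next=prev(None) | reversed so far: 32
Step 2: curr=14, set curr.next=prev(32) | reversed so far: 14 -> 32
Step 3: curr=22, set curr.next=prev(14) | reversed so far: 22 -> 14 -> 32
Step 4: curr=43, set curr.next=prev(22) | reversed so far: 43 -> 22 -> 14 -> 32
Step 5: curr=25, set curr.next=prev(43) | reversed so far: 25 -> 43 -> 22 -> 14 -> 32
Step 6: curr=22, set curr.next=prev(25) | reversed so far: 22 -> 25 -> 43 -> 22 -> 14 -> 32

22 -> 25 -> 43 -> 22 -> 14 -> 32 -> None


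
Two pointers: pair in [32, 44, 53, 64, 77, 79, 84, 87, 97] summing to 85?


lo=0(32)+hi=8(97)=129
lo=0(32)+hi=7(87)=119
lo=0(32)+hi=6(84)=116
lo=0(32)+hi=5(79)=111
lo=0(32)+hi=4(77)=109
lo=0(32)+hi=3(64)=96
lo=0(32)+hi=2(53)=85

Yes: 32+53=85


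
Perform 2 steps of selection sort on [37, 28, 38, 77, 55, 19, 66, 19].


Initial: [37, 28, 38, 77, 55, 19, 66, 19]
Step 1: min=19 at 5
  Swap: [19, 28, 38, 77, 55, 37, 66, 19]
Step 2: min=19 at 7
  Swap: [19, 19, 38, 77, 55, 37, 66, 28]

After 2 steps: [19, 19, 38, 77, 55, 37, 66, 28]


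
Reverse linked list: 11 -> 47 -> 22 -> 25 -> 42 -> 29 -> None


Step 1: curr=11, set curr.next=prev(None) | reversed so far: 11
Step 2: curr=47, set curr.next=prev(11) | reversed so far: 47 -> 11
Step 3: curr=22, set curr.next=prev(47) | reversed so far: 22 -> 47 -> 11
Step 4: curr=25, set curr.next=prev(22) | reversed so far: 25 -> 22 -> 47 -> 11
Step 5: curr=42, set curr.next=prev(25) | reversed so far: 42 -> 25 -> 22 -> 47 -> 11
Step 6: curr=29, set curr.next=prev(42) | reversed so far: 29 -> 42 -> 25 -> 22 -> 47 -> 11

29 -> 42 -> 25 -> 22 -> 47 -> 11 -> None


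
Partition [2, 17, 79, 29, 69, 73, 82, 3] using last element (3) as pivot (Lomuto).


Pivot: 3
  2 <= 3: advance i (no swap)
Place pivot at 1: [2, 3, 79, 29, 69, 73, 82, 17]

Partitioned: [2, 3, 79, 29, 69, 73, 82, 17]


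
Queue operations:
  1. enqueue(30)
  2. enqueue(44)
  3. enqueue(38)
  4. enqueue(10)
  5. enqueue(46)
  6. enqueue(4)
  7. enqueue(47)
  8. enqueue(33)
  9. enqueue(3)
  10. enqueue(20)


enqueue(30) -> [30]
enqueue(44) -> [30, 44]
enqueue(38) -> [30, 44, 38]
enqueue(10) -> [30, 44, 38, 10]
enqueue(46) -> [30, 44, 38, 10, 46]
enqueue(4) -> [30, 44, 38, 10, 46, 4]
enqueue(47) -> [30, 44, 38, 10, 46, 4, 47]
enqueue(33) -> [30, 44, 38, 10, 46, 4, 47, 33]
enqueue(3) -> [30, 44, 38, 10, 46, 4, 47, 33, 3]
enqueue(20) -> [30, 44, 38, 10, 46, 4, 47, 33, 3, 20]

Final queue: [30, 44, 38, 10, 46, 4, 47, 33, 3, 20]


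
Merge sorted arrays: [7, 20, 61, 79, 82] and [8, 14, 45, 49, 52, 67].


Take 7 from A
Take 8 from B
Take 14 from B
Take 20 from A
Take 45 from B
Take 49 from B
Take 52 from B
Take 61 from A
Take 67 from B

Merged: [7, 8, 14, 20, 45, 49, 52, 61, 67, 79, 82]


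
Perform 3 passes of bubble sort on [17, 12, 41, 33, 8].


Initial: [17, 12, 41, 33, 8]
Pass 1: [12, 17, 33, 8, 41] (3 swaps)
Pass 2: [12, 17, 8, 33, 41] (1 swaps)
Pass 3: [12, 8, 17, 33, 41] (1 swaps)

After 3 passes: [12, 8, 17, 33, 41]


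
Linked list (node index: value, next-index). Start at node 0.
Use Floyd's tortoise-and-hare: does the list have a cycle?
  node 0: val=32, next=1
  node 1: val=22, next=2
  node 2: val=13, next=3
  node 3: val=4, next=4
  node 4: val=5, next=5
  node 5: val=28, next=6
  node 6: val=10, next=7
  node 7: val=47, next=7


Floyd's tortoise (slow, +1) and hare (fast, +2):
  init: slow=0, fast=0
  step 1: slow=1, fast=2
  step 2: slow=2, fast=4
  step 3: slow=3, fast=6
  step 4: slow=4, fast=7
  step 5: slow=5, fast=7
  step 6: slow=6, fast=7
  step 7: slow=7, fast=7
  slow == fast at node 7: cycle detected

Cycle: yes


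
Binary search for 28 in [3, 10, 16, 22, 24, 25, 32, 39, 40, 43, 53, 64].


Step 1: lo=0, hi=11, mid=5, val=25
Step 2: lo=6, hi=11, mid=8, val=40
Step 3: lo=6, hi=7, mid=6, val=32

Not found


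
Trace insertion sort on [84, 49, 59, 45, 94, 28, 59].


Initial: [84, 49, 59, 45, 94, 28, 59]
Insert 49: [49, 84, 59, 45, 94, 28, 59]
Insert 59: [49, 59, 84, 45, 94, 28, 59]
Insert 45: [45, 49, 59, 84, 94, 28, 59]
Insert 94: [45, 49, 59, 84, 94, 28, 59]
Insert 28: [28, 45, 49, 59, 84, 94, 59]
Insert 59: [28, 45, 49, 59, 59, 84, 94]

Sorted: [28, 45, 49, 59, 59, 84, 94]


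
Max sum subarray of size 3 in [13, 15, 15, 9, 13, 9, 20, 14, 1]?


[0:3]: 43
[1:4]: 39
[2:5]: 37
[3:6]: 31
[4:7]: 42
[5:8]: 43
[6:9]: 35

Max: 43 at [0:3]


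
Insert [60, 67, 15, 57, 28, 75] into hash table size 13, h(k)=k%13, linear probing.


Insert 60: h=8 -> slot 8
Insert 67: h=2 -> slot 2
Insert 15: h=2, 1 probes -> slot 3
Insert 57: h=5 -> slot 5
Insert 28: h=2, 2 probes -> slot 4
Insert 75: h=10 -> slot 10

Table: [None, None, 67, 15, 28, 57, None, None, 60, None, 75, None, None]


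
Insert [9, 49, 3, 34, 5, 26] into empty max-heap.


Insert 9: [9]
Insert 49: [49, 9]
Insert 3: [49, 9, 3]
Insert 34: [49, 34, 3, 9]
Insert 5: [49, 34, 3, 9, 5]
Insert 26: [49, 34, 26, 9, 5, 3]

Final heap: [49, 34, 26, 9, 5, 3]


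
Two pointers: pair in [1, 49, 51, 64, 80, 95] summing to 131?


lo=0(1)+hi=5(95)=96
lo=1(49)+hi=5(95)=144
lo=1(49)+hi=4(80)=129
lo=2(51)+hi=4(80)=131

Yes: 51+80=131


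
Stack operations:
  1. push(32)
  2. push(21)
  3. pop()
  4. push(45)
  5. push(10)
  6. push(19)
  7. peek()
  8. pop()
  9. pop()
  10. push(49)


push(32) -> [32]
push(21) -> [32, 21]
pop()->21, [32]
push(45) -> [32, 45]
push(10) -> [32, 45, 10]
push(19) -> [32, 45, 10, 19]
peek()->19
pop()->19, [32, 45, 10]
pop()->10, [32, 45]
push(49) -> [32, 45, 49]

Final stack: [32, 45, 49]


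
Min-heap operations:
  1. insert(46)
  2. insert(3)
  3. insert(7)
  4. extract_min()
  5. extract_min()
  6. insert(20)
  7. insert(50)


insert(46) -> [46]
insert(3) -> [3, 46]
insert(7) -> [3, 46, 7]
extract_min()->3, [7, 46]
extract_min()->7, [46]
insert(20) -> [20, 46]
insert(50) -> [20, 46, 50]

Final heap: [20, 46, 50]


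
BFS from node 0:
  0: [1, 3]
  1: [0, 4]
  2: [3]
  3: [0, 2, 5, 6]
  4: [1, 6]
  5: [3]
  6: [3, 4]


Visit 0, enqueue [1, 3]
Visit 1, enqueue [4]
Visit 3, enqueue [2, 5, 6]
Visit 4, enqueue []
Visit 2, enqueue []
Visit 5, enqueue []
Visit 6, enqueue []

BFS order: [0, 1, 3, 4, 2, 5, 6]


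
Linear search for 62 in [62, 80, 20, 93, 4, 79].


i=0: 62==62 found!

Found at 0, 1 comps


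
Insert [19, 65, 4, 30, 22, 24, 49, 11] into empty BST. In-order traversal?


Insert 19: root
Insert 65: R from 19
Insert 4: L from 19
Insert 30: R from 19 -> L from 65
Insert 22: R from 19 -> L from 65 -> L from 30
Insert 24: R from 19 -> L from 65 -> L from 30 -> R from 22
Insert 49: R from 19 -> L from 65 -> R from 30
Insert 11: L from 19 -> R from 4

In-order: [4, 11, 19, 22, 24, 30, 49, 65]


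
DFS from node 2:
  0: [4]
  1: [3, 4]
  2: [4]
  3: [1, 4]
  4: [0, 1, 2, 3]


Visit 2, push [4]
Visit 4, push [3, 1, 0]
Visit 0, push []
Visit 1, push [3]
Visit 3, push []

DFS order: [2, 4, 0, 1, 3]


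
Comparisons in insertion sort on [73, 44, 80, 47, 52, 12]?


Algorithm: insertion sort
Input: [73, 44, 80, 47, 52, 12]
Sorted: [12, 44, 47, 52, 73, 80]

13


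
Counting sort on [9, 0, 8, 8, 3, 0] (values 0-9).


Input: [9, 0, 8, 8, 3, 0]
Counts: [2, 0, 0, 1, 0, 0, 0, 0, 2, 1]

Sorted: [0, 0, 3, 8, 8, 9]


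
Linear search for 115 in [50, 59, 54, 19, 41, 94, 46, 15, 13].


i=0: 50!=115
i=1: 59!=115
i=2: 54!=115
i=3: 19!=115
i=4: 41!=115
i=5: 94!=115
i=6: 46!=115
i=7: 15!=115
i=8: 13!=115

Not found, 9 comps


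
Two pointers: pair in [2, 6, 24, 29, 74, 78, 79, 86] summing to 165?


lo=0(2)+hi=7(86)=88
lo=1(6)+hi=7(86)=92
lo=2(24)+hi=7(86)=110
lo=3(29)+hi=7(86)=115
lo=4(74)+hi=7(86)=160
lo=5(78)+hi=7(86)=164
lo=6(79)+hi=7(86)=165

Yes: 79+86=165


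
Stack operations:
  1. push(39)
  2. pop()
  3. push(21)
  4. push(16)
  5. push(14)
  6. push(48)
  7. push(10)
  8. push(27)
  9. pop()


push(39) -> [39]
pop()->39, []
push(21) -> [21]
push(16) -> [21, 16]
push(14) -> [21, 16, 14]
push(48) -> [21, 16, 14, 48]
push(10) -> [21, 16, 14, 48, 10]
push(27) -> [21, 16, 14, 48, 10, 27]
pop()->27, [21, 16, 14, 48, 10]

Final stack: [21, 16, 14, 48, 10]


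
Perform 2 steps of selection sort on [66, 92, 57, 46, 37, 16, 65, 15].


Initial: [66, 92, 57, 46, 37, 16, 65, 15]
Step 1: min=15 at 7
  Swap: [15, 92, 57, 46, 37, 16, 65, 66]
Step 2: min=16 at 5
  Swap: [15, 16, 57, 46, 37, 92, 65, 66]

After 2 steps: [15, 16, 57, 46, 37, 92, 65, 66]


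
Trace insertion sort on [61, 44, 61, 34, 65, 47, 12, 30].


Initial: [61, 44, 61, 34, 65, 47, 12, 30]
Insert 44: [44, 61, 61, 34, 65, 47, 12, 30]
Insert 61: [44, 61, 61, 34, 65, 47, 12, 30]
Insert 34: [34, 44, 61, 61, 65, 47, 12, 30]
Insert 65: [34, 44, 61, 61, 65, 47, 12, 30]
Insert 47: [34, 44, 47, 61, 61, 65, 12, 30]
Insert 12: [12, 34, 44, 47, 61, 61, 65, 30]
Insert 30: [12, 30, 34, 44, 47, 61, 61, 65]

Sorted: [12, 30, 34, 44, 47, 61, 61, 65]


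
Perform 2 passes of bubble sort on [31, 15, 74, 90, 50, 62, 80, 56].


Initial: [31, 15, 74, 90, 50, 62, 80, 56]
Pass 1: [15, 31, 74, 50, 62, 80, 56, 90] (5 swaps)
Pass 2: [15, 31, 50, 62, 74, 56, 80, 90] (3 swaps)

After 2 passes: [15, 31, 50, 62, 74, 56, 80, 90]


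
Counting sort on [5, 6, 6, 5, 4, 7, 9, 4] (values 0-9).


Input: [5, 6, 6, 5, 4, 7, 9, 4]
Counts: [0, 0, 0, 0, 2, 2, 2, 1, 0, 1]

Sorted: [4, 4, 5, 5, 6, 6, 7, 9]


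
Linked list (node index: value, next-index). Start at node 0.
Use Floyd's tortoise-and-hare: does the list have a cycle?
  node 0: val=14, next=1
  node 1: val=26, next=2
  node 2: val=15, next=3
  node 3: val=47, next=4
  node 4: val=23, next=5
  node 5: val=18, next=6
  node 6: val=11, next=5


Floyd's tortoise (slow, +1) and hare (fast, +2):
  init: slow=0, fast=0
  step 1: slow=1, fast=2
  step 2: slow=2, fast=4
  step 3: slow=3, fast=6
  step 4: slow=4, fast=6
  step 5: slow=5, fast=6
  step 6: slow=6, fast=6
  slow == fast at node 6: cycle detected

Cycle: yes


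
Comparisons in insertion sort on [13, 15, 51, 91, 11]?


Algorithm: insertion sort
Input: [13, 15, 51, 91, 11]
Sorted: [11, 13, 15, 51, 91]

7


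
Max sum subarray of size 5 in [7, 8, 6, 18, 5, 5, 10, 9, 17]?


[0:5]: 44
[1:6]: 42
[2:7]: 44
[3:8]: 47
[4:9]: 46

Max: 47 at [3:8]


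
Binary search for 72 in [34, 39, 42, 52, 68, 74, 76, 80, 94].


Step 1: lo=0, hi=8, mid=4, val=68
Step 2: lo=5, hi=8, mid=6, val=76
Step 3: lo=5, hi=5, mid=5, val=74

Not found


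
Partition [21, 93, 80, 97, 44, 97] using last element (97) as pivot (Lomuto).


Pivot: 97
  21 <= 97: advance i (no swap)
  93 <= 97: advance i (no swap)
  80 <= 97: advance i (no swap)
  97 <= 97: advance i (no swap)
  44 <= 97: advance i (no swap)
Place pivot at 5: [21, 93, 80, 97, 44, 97]

Partitioned: [21, 93, 80, 97, 44, 97]


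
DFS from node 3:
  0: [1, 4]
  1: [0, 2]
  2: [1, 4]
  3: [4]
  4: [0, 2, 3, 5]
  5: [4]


Visit 3, push [4]
Visit 4, push [5, 2, 0]
Visit 0, push [1]
Visit 1, push [2]
Visit 2, push []
Visit 5, push []

DFS order: [3, 4, 0, 1, 2, 5]


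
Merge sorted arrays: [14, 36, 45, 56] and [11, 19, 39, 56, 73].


Take 11 from B
Take 14 from A
Take 19 from B
Take 36 from A
Take 39 from B
Take 45 from A
Take 56 from A

Merged: [11, 14, 19, 36, 39, 45, 56, 56, 73]


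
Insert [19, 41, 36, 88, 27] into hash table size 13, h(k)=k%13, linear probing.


Insert 19: h=6 -> slot 6
Insert 41: h=2 -> slot 2
Insert 36: h=10 -> slot 10
Insert 88: h=10, 1 probes -> slot 11
Insert 27: h=1 -> slot 1

Table: [None, 27, 41, None, None, None, 19, None, None, None, 36, 88, None]


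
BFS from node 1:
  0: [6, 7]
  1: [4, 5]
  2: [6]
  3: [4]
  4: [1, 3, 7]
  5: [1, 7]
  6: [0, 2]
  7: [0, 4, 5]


Visit 1, enqueue [4, 5]
Visit 4, enqueue [3, 7]
Visit 5, enqueue []
Visit 3, enqueue []
Visit 7, enqueue [0]
Visit 0, enqueue [6]
Visit 6, enqueue [2]
Visit 2, enqueue []

BFS order: [1, 4, 5, 3, 7, 0, 6, 2]


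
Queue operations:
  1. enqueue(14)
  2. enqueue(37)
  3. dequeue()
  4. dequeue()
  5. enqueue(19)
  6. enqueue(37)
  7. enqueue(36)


enqueue(14) -> [14]
enqueue(37) -> [14, 37]
dequeue()->14, [37]
dequeue()->37, []
enqueue(19) -> [19]
enqueue(37) -> [19, 37]
enqueue(36) -> [19, 37, 36]

Final queue: [19, 37, 36]


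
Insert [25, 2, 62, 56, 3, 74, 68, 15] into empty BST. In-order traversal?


Insert 25: root
Insert 2: L from 25
Insert 62: R from 25
Insert 56: R from 25 -> L from 62
Insert 3: L from 25 -> R from 2
Insert 74: R from 25 -> R from 62
Insert 68: R from 25 -> R from 62 -> L from 74
Insert 15: L from 25 -> R from 2 -> R from 3

In-order: [2, 3, 15, 25, 56, 62, 68, 74]


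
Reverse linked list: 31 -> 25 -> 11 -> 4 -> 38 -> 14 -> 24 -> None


Step 1: curr=31, set curr.next=prev(None) | reversed so far: 31
Step 2: curr=25, set curr.next=prev(31) | reversed so far: 25 -> 31
Step 3: curr=11, set curr.next=prev(25) | reversed so far: 11 -> 25 -> 31
Step 4: curr=4, set curr.next=prev(11) | reversed so far: 4 -> 11 -> 25 -> 31
Step 5: curr=38, set curr.next=prev(4) | reversed so far: 38 -> 4 -> 11 -> 25 -> 31
Step 6: curr=14, set curr.next=prev(38) | reversed so far: 14 -> 38 -> 4 -> 11 -> 25 -> 31
Step 7: curr=24, set curr.next=prev(14) | reversed so far: 24 -> 14 -> 38 -> 4 -> 11 -> 25 -> 31

24 -> 14 -> 38 -> 4 -> 11 -> 25 -> 31 -> None


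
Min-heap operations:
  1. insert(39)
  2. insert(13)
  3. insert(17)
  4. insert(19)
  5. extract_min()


insert(39) -> [39]
insert(13) -> [13, 39]
insert(17) -> [13, 39, 17]
insert(19) -> [13, 19, 17, 39]
extract_min()->13, [17, 19, 39]

Final heap: [17, 19, 39]


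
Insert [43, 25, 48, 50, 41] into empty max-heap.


Insert 43: [43]
Insert 25: [43, 25]
Insert 48: [48, 25, 43]
Insert 50: [50, 48, 43, 25]
Insert 41: [50, 48, 43, 25, 41]

Final heap: [50, 48, 43, 25, 41]


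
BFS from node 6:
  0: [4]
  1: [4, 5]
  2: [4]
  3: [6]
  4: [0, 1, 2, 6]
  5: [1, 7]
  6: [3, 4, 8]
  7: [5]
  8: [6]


Visit 6, enqueue [3, 4, 8]
Visit 3, enqueue []
Visit 4, enqueue [0, 1, 2]
Visit 8, enqueue []
Visit 0, enqueue []
Visit 1, enqueue [5]
Visit 2, enqueue []
Visit 5, enqueue [7]
Visit 7, enqueue []

BFS order: [6, 3, 4, 8, 0, 1, 2, 5, 7]


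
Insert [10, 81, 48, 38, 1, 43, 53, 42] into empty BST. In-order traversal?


Insert 10: root
Insert 81: R from 10
Insert 48: R from 10 -> L from 81
Insert 38: R from 10 -> L from 81 -> L from 48
Insert 1: L from 10
Insert 43: R from 10 -> L from 81 -> L from 48 -> R from 38
Insert 53: R from 10 -> L from 81 -> R from 48
Insert 42: R from 10 -> L from 81 -> L from 48 -> R from 38 -> L from 43

In-order: [1, 10, 38, 42, 43, 48, 53, 81]


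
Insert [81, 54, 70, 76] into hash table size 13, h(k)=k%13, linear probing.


Insert 81: h=3 -> slot 3
Insert 54: h=2 -> slot 2
Insert 70: h=5 -> slot 5
Insert 76: h=11 -> slot 11

Table: [None, None, 54, 81, None, 70, None, None, None, None, None, 76, None]


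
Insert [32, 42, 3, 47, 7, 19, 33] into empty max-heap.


Insert 32: [32]
Insert 42: [42, 32]
Insert 3: [42, 32, 3]
Insert 47: [47, 42, 3, 32]
Insert 7: [47, 42, 3, 32, 7]
Insert 19: [47, 42, 19, 32, 7, 3]
Insert 33: [47, 42, 33, 32, 7, 3, 19]

Final heap: [47, 42, 33, 32, 7, 3, 19]


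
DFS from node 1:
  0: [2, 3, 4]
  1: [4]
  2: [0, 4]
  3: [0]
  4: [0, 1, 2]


Visit 1, push [4]
Visit 4, push [2, 0]
Visit 0, push [3, 2]
Visit 2, push []
Visit 3, push []

DFS order: [1, 4, 0, 2, 3]


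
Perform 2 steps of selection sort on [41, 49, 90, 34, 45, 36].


Initial: [41, 49, 90, 34, 45, 36]
Step 1: min=34 at 3
  Swap: [34, 49, 90, 41, 45, 36]
Step 2: min=36 at 5
  Swap: [34, 36, 90, 41, 45, 49]

After 2 steps: [34, 36, 90, 41, 45, 49]


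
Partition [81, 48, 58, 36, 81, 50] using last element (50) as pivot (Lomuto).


Pivot: 50
  48 <= 50: swap -> [48, 81, 58, 36, 81, 50]
  36 <= 50: swap -> [48, 36, 58, 81, 81, 50]
Place pivot at 2: [48, 36, 50, 81, 81, 58]

Partitioned: [48, 36, 50, 81, 81, 58]


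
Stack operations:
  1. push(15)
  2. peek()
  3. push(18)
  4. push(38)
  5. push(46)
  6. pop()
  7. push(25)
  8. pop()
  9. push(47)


push(15) -> [15]
peek()->15
push(18) -> [15, 18]
push(38) -> [15, 18, 38]
push(46) -> [15, 18, 38, 46]
pop()->46, [15, 18, 38]
push(25) -> [15, 18, 38, 25]
pop()->25, [15, 18, 38]
push(47) -> [15, 18, 38, 47]

Final stack: [15, 18, 38, 47]


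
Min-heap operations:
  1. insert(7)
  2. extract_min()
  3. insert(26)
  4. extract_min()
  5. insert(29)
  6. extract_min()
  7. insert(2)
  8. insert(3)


insert(7) -> [7]
extract_min()->7, []
insert(26) -> [26]
extract_min()->26, []
insert(29) -> [29]
extract_min()->29, []
insert(2) -> [2]
insert(3) -> [2, 3]

Final heap: [2, 3]


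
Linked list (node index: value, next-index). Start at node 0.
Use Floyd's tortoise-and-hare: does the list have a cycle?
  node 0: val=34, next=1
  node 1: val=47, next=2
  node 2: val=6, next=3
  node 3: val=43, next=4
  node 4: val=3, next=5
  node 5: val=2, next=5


Floyd's tortoise (slow, +1) and hare (fast, +2):
  init: slow=0, fast=0
  step 1: slow=1, fast=2
  step 2: slow=2, fast=4
  step 3: slow=3, fast=5
  step 4: slow=4, fast=5
  step 5: slow=5, fast=5
  slow == fast at node 5: cycle detected

Cycle: yes


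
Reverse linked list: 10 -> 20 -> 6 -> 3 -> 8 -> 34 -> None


Step 1: curr=10, set curr.next=prev(None) | reversed so far: 10
Step 2: curr=20, set curr.next=prev(10) | reversed so far: 20 -> 10
Step 3: curr=6, set curr.next=prev(20) | reversed so far: 6 -> 20 -> 10
Step 4: curr=3, set curr.next=prev(6) | reversed so far: 3 -> 6 -> 20 -> 10
Step 5: curr=8, set curr.next=prev(3) | reversed so far: 8 -> 3 -> 6 -> 20 -> 10
Step 6: curr=34, set curr.next=prev(8) | reversed so far: 34 -> 8 -> 3 -> 6 -> 20 -> 10

34 -> 8 -> 3 -> 6 -> 20 -> 10 -> None


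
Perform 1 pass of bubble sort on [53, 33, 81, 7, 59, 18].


Initial: [53, 33, 81, 7, 59, 18]
Pass 1: [33, 53, 7, 59, 18, 81] (4 swaps)

After 1 pass: [33, 53, 7, 59, 18, 81]


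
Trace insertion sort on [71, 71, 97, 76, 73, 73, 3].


Initial: [71, 71, 97, 76, 73, 73, 3]
Insert 71: [71, 71, 97, 76, 73, 73, 3]
Insert 97: [71, 71, 97, 76, 73, 73, 3]
Insert 76: [71, 71, 76, 97, 73, 73, 3]
Insert 73: [71, 71, 73, 76, 97, 73, 3]
Insert 73: [71, 71, 73, 73, 76, 97, 3]
Insert 3: [3, 71, 71, 73, 73, 76, 97]

Sorted: [3, 71, 71, 73, 73, 76, 97]


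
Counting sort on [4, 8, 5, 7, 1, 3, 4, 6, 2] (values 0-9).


Input: [4, 8, 5, 7, 1, 3, 4, 6, 2]
Counts: [0, 1, 1, 1, 2, 1, 1, 1, 1, 0]

Sorted: [1, 2, 3, 4, 4, 5, 6, 7, 8]


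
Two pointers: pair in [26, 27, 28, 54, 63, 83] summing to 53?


lo=0(26)+hi=5(83)=109
lo=0(26)+hi=4(63)=89
lo=0(26)+hi=3(54)=80
lo=0(26)+hi=2(28)=54
lo=0(26)+hi=1(27)=53

Yes: 26+27=53


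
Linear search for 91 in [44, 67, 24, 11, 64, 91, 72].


i=0: 44!=91
i=1: 67!=91
i=2: 24!=91
i=3: 11!=91
i=4: 64!=91
i=5: 91==91 found!

Found at 5, 6 comps


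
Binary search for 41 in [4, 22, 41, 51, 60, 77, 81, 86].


Step 1: lo=0, hi=7, mid=3, val=51
Step 2: lo=0, hi=2, mid=1, val=22
Step 3: lo=2, hi=2, mid=2, val=41

Found at index 2


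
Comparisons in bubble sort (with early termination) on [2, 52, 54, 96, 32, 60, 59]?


Algorithm: bubble sort (with early termination)
Input: [2, 52, 54, 96, 32, 60, 59]
Sorted: [2, 32, 52, 54, 59, 60, 96]

18


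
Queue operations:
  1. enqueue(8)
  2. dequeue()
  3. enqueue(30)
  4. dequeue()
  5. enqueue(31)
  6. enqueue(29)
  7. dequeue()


enqueue(8) -> [8]
dequeue()->8, []
enqueue(30) -> [30]
dequeue()->30, []
enqueue(31) -> [31]
enqueue(29) -> [31, 29]
dequeue()->31, [29]

Final queue: [29]


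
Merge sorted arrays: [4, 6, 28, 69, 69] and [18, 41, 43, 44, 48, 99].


Take 4 from A
Take 6 from A
Take 18 from B
Take 28 from A
Take 41 from B
Take 43 from B
Take 44 from B
Take 48 from B
Take 69 from A
Take 69 from A

Merged: [4, 6, 18, 28, 41, 43, 44, 48, 69, 69, 99]


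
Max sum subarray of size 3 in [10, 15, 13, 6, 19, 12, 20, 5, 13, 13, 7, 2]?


[0:3]: 38
[1:4]: 34
[2:5]: 38
[3:6]: 37
[4:7]: 51
[5:8]: 37
[6:9]: 38
[7:10]: 31
[8:11]: 33
[9:12]: 22

Max: 51 at [4:7]


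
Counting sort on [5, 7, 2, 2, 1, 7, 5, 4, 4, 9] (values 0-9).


Input: [5, 7, 2, 2, 1, 7, 5, 4, 4, 9]
Counts: [0, 1, 2, 0, 2, 2, 0, 2, 0, 1]

Sorted: [1, 2, 2, 4, 4, 5, 5, 7, 7, 9]


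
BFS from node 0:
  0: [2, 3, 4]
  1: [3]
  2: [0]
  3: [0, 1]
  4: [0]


Visit 0, enqueue [2, 3, 4]
Visit 2, enqueue []
Visit 3, enqueue [1]
Visit 4, enqueue []
Visit 1, enqueue []

BFS order: [0, 2, 3, 4, 1]


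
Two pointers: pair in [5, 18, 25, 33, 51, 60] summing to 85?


lo=0(5)+hi=5(60)=65
lo=1(18)+hi=5(60)=78
lo=2(25)+hi=5(60)=85

Yes: 25+60=85


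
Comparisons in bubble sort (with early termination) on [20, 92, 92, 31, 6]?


Algorithm: bubble sort (with early termination)
Input: [20, 92, 92, 31, 6]
Sorted: [6, 20, 31, 92, 92]

10


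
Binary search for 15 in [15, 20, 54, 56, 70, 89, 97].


Step 1: lo=0, hi=6, mid=3, val=56
Step 2: lo=0, hi=2, mid=1, val=20
Step 3: lo=0, hi=0, mid=0, val=15

Found at index 0


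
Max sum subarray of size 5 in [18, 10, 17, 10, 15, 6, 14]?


[0:5]: 70
[1:6]: 58
[2:7]: 62

Max: 70 at [0:5]


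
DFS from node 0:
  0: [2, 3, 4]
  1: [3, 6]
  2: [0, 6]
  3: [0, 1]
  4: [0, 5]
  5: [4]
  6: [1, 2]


Visit 0, push [4, 3, 2]
Visit 2, push [6]
Visit 6, push [1]
Visit 1, push [3]
Visit 3, push []
Visit 4, push [5]
Visit 5, push []

DFS order: [0, 2, 6, 1, 3, 4, 5]


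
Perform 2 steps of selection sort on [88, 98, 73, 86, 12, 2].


Initial: [88, 98, 73, 86, 12, 2]
Step 1: min=2 at 5
  Swap: [2, 98, 73, 86, 12, 88]
Step 2: min=12 at 4
  Swap: [2, 12, 73, 86, 98, 88]

After 2 steps: [2, 12, 73, 86, 98, 88]


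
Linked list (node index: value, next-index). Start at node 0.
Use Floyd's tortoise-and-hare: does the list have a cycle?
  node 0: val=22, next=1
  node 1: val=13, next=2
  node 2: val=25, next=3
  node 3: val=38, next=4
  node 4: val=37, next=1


Floyd's tortoise (slow, +1) and hare (fast, +2):
  init: slow=0, fast=0
  step 1: slow=1, fast=2
  step 2: slow=2, fast=4
  step 3: slow=3, fast=2
  step 4: slow=4, fast=4
  slow == fast at node 4: cycle detected

Cycle: yes


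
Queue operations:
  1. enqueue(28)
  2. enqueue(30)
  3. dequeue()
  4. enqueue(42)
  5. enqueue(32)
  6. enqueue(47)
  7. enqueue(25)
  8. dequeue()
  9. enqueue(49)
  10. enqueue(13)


enqueue(28) -> [28]
enqueue(30) -> [28, 30]
dequeue()->28, [30]
enqueue(42) -> [30, 42]
enqueue(32) -> [30, 42, 32]
enqueue(47) -> [30, 42, 32, 47]
enqueue(25) -> [30, 42, 32, 47, 25]
dequeue()->30, [42, 32, 47, 25]
enqueue(49) -> [42, 32, 47, 25, 49]
enqueue(13) -> [42, 32, 47, 25, 49, 13]

Final queue: [42, 32, 47, 25, 49, 13]


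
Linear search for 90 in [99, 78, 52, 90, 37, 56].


i=0: 99!=90
i=1: 78!=90
i=2: 52!=90
i=3: 90==90 found!

Found at 3, 4 comps


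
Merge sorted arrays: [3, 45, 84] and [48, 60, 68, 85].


Take 3 from A
Take 45 from A
Take 48 from B
Take 60 from B
Take 68 from B
Take 84 from A

Merged: [3, 45, 48, 60, 68, 84, 85]


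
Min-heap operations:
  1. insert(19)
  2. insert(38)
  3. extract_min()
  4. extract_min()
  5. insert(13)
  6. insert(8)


insert(19) -> [19]
insert(38) -> [19, 38]
extract_min()->19, [38]
extract_min()->38, []
insert(13) -> [13]
insert(8) -> [8, 13]

Final heap: [8, 13]


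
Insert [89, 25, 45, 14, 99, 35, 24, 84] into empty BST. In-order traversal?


Insert 89: root
Insert 25: L from 89
Insert 45: L from 89 -> R from 25
Insert 14: L from 89 -> L from 25
Insert 99: R from 89
Insert 35: L from 89 -> R from 25 -> L from 45
Insert 24: L from 89 -> L from 25 -> R from 14
Insert 84: L from 89 -> R from 25 -> R from 45

In-order: [14, 24, 25, 35, 45, 84, 89, 99]
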